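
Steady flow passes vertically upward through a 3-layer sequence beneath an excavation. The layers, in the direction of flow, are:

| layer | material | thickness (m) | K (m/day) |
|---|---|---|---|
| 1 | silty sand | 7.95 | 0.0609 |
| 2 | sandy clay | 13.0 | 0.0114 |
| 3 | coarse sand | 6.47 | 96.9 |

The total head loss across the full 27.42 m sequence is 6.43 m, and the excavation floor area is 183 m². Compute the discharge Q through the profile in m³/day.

0.926

Flow is perpendicular to layering, so the layers act in series and the equivalent K is the thickness-weighted harmonic mean.
Total thickness L = 7.95 + 13.0 + 6.47 = 27.42 m.
Σ(b_i/K_i) = 7.95/0.0609 + 13.0/0.0114 + 6.47/96.9 = 1271 d.
K_eq = L / Σ(b_i/K_i) = 27.42 / 1271 = 0.02157 m/day.
Q = K_eq · A · (Δh/L) = 0.02157 × 183 × (6.43/27.42) = 0.9258 m³/day.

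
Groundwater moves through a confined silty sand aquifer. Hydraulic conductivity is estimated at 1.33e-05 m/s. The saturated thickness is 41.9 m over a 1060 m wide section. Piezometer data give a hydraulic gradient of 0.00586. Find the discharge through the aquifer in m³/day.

299

Convert K: 1.33e-05 m/s × 86400 = 1.149 m/day.
Cross-sectional area A = 1060 × 41.9 = 44414 m².
Hydraulic gradient i = 0.00586.
Darcy's law: Q = K · A · i = 1.149 × 44414 × 0.005860 = 299.1 m³/day.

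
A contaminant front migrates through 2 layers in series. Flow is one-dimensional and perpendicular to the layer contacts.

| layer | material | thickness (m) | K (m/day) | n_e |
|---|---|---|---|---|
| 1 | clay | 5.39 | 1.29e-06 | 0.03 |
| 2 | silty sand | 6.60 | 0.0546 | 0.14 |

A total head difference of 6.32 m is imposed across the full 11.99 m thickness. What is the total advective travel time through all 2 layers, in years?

With flow normal to the layers, continuity requires the same specific discharge q through every layer.
Σ(b_i/K_i) = 5.39/1.29e-06 + 6.60/0.0546 = 4.178e+06 d.
q = Δh / Σ(b_i/K_i) = 6.32 / 4.178e+06 = 1.513e-06 m/day.
In each layer the seepage velocity is v_i = q/n_i, so the layer transit time is t_i = b_i·n_i / q:
  layer 1 (clay): t_1 = 5.39 × 0.03 / 1.513e-06 = 1.069e+05 d
  layer 2 (silty sand): t_2 = 6.60 × 0.14 / 1.513e-06 = 6.109e+05 d
Total t = Σ t_i = 7.178e+05 days = 1965 years.

1970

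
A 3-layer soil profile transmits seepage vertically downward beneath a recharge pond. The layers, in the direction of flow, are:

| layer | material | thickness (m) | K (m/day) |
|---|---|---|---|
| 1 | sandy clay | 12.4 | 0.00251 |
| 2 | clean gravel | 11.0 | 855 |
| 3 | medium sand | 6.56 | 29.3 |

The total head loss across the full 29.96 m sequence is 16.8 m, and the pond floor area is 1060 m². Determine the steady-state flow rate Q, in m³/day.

3.60

Flow is perpendicular to layering, so the layers act in series and the equivalent K is the thickness-weighted harmonic mean.
Total thickness L = 12.4 + 11.0 + 6.56 = 29.96 m.
Σ(b_i/K_i) = 12.4/0.00251 + 11.0/855 + 6.56/29.3 = 4940 d.
K_eq = L / Σ(b_i/K_i) = 29.96 / 4940 = 0.006064 m/day.
Q = K_eq · A · (Δh/L) = 0.006064 × 1060 × (16.8/29.96) = 3.605 m³/day.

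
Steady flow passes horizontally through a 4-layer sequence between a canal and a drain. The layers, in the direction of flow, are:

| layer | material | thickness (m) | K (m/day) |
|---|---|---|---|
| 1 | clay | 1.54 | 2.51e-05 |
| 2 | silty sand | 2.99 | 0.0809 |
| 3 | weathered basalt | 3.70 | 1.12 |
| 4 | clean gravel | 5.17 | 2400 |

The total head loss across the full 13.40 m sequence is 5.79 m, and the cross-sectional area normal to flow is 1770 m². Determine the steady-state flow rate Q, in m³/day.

Flow is perpendicular to layering, so the layers act in series and the equivalent K is the thickness-weighted harmonic mean.
Total thickness L = 1.54 + 2.99 + 3.70 + 5.17 = 13.40 m.
Σ(b_i/K_i) = 1.54/2.51e-05 + 2.99/0.0809 + 3.70/1.12 + 5.17/2400 = 61395 d.
K_eq = L / Σ(b_i/K_i) = 13.40 / 61395 = 0.0002183 m/day.
Q = K_eq · A · (Δh/L) = 0.0002183 × 1770 × (5.79/13.40) = 0.1669 m³/day.

0.167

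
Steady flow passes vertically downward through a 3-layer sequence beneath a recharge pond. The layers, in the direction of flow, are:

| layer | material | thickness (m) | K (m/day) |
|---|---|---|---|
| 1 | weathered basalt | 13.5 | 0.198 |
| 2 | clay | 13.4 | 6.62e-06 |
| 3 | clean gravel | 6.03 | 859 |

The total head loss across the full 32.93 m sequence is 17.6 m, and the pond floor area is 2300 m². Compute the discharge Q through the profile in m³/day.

0.0200

Flow is perpendicular to layering, so the layers act in series and the equivalent K is the thickness-weighted harmonic mean.
Total thickness L = 13.5 + 13.4 + 6.03 = 32.93 m.
Σ(b_i/K_i) = 13.5/0.198 + 13.4/6.62e-06 + 6.03/859 = 2.024e+06 d.
K_eq = L / Σ(b_i/K_i) = 32.93 / 2.024e+06 = 1.627e-05 m/day.
Q = K_eq · A · (Δh/L) = 1.627e-05 × 2300 × (17.6/32.93) = 0.02000 m³/day.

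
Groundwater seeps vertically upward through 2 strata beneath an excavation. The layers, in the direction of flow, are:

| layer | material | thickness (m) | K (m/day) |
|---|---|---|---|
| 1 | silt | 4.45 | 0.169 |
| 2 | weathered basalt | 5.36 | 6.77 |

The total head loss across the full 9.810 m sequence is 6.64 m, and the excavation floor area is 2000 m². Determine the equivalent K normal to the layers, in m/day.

Flow is perpendicular to layering, so the layers act in series and the equivalent K is the thickness-weighted harmonic mean.
Total thickness L = 4.45 + 5.36 = 9.810 m.
Σ(b_i/K_i) = 4.45/0.169 + 5.36/6.77 = 27.12 d.
K_eq = L / Σ(b_i/K_i) = 9.810 / 27.12 = 0.3617 m/day.

0.362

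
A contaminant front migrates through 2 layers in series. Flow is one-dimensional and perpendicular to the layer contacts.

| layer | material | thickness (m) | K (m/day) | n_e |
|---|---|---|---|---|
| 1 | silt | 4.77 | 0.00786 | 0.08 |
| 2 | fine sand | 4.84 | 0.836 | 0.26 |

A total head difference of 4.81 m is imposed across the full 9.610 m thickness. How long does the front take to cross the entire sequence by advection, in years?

0.572

With flow normal to the layers, continuity requires the same specific discharge q through every layer.
Σ(b_i/K_i) = 4.77/0.00786 + 4.84/0.836 = 612.7 d.
q = Δh / Σ(b_i/K_i) = 4.81 / 612.7 = 0.007851 m/day.
In each layer the seepage velocity is v_i = q/n_i, so the layer transit time is t_i = b_i·n_i / q:
  layer 1 (silt): t_1 = 4.77 × 0.08 / 0.007851 = 48.61 d
  layer 2 (fine sand): t_2 = 4.84 × 0.26 / 0.007851 = 160.3 d
Total t = Σ t_i = 208.9 days = 0.5719 years.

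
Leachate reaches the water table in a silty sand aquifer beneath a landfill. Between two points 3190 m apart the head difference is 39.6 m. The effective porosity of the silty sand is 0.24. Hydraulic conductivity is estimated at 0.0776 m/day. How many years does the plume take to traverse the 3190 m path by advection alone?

Hydraulic gradient i = Δh / L = 39.6 / 3190 = 0.01241.
Darcy flux q = K · i = 0.07760 × 0.01241 = 0.0009633 m/day.
Seepage velocity v = q / n_e = 0.0009633 / 0.24 = 0.004014 m/day.
Travel time t = L / v = 3190 / 0.004014 = 7.948e+05 days = 2176 years.

2180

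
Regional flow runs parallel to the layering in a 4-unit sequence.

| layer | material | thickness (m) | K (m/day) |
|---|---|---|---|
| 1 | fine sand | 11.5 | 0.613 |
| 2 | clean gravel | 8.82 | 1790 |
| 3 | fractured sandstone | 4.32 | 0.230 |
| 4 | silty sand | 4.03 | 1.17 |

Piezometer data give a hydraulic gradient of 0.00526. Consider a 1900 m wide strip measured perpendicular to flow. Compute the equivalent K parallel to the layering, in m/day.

Flow is parallel to layering, so each bed carries its own Darcy discharge and the transmissivities add.
Σ(K_i·b_i) = 0.613×11.5 + 1790×8.82 + 0.230×4.32 + 1.17×4.03 = 15801 m²/day.
Total thickness b = 28.67 m, so K_eq = Σ(K_i·b_i)/b = 551.1 m/day.

551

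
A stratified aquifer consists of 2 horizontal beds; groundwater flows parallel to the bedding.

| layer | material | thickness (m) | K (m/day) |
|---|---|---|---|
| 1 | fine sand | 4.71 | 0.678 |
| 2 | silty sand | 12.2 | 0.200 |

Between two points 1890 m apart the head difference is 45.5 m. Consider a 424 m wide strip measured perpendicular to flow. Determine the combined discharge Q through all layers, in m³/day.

Flow is parallel to layering, so each bed carries its own Darcy discharge and the transmissivities add.
Σ(K_i·b_i) = 0.678×4.71 + 0.200×12.2 = 5.633 m²/day.
Hydraulic gradient i = Δh / L = 45.5 / 1890 = 0.02407.
Q = Σ(K_i·b_i) · W · i = 5.633 × 424 × 0.02407 = 57.50 m³/day.

57.5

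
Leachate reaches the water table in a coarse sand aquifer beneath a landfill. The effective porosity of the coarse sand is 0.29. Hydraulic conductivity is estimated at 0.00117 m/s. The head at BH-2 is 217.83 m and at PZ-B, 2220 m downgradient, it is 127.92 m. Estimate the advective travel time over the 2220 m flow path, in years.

0.431

Convert K: 0.00117 m/s × 86400 = 101.1 m/day.
Hydraulic gradient i = (217.83 − 127.92) / 2220 = 89.91 / 2220 = 0.04050.
Darcy flux q = K · i = 101.1 × 0.04050 = 4.094 m/day.
Seepage velocity v = q / n_e = 4.094 / 0.29 = 14.12 m/day.
Travel time t = L / v = 2220 / 14.12 = 157.3 days = 0.4305 years.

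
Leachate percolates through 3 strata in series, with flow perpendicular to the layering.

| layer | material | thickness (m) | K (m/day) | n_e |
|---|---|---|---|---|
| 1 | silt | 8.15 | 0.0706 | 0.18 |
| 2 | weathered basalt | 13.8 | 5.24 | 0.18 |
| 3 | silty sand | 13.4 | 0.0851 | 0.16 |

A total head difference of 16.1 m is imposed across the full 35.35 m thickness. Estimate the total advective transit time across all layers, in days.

With flow normal to the layers, continuity requires the same specific discharge q through every layer.
Σ(b_i/K_i) = 8.15/0.0706 + 13.8/5.24 + 13.4/0.0851 = 275.5 d.
q = Δh / Σ(b_i/K_i) = 16.1 / 275.5 = 0.05843 m/day.
In each layer the seepage velocity is v_i = q/n_i, so the layer transit time is t_i = b_i·n_i / q:
  layer 1 (silt): t_1 = 8.15 × 0.18 / 0.05843 = 25.11 d
  layer 2 (weathered basalt): t_2 = 13.8 × 0.18 / 0.05843 = 42.51 d
  layer 3 (silty sand): t_3 = 13.4 × 0.16 / 0.05843 = 36.69 d
Total t = Σ t_i = 104.3 days.

104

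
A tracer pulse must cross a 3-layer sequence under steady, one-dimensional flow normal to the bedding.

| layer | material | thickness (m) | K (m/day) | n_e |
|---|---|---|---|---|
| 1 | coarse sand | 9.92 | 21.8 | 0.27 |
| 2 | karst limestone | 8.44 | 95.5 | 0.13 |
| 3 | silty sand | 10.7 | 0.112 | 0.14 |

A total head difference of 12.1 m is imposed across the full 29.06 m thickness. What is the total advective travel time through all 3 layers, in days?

With flow normal to the layers, continuity requires the same specific discharge q through every layer.
Σ(b_i/K_i) = 9.92/21.8 + 8.44/95.5 + 10.7/0.112 = 96.08 d.
q = Δh / Σ(b_i/K_i) = 12.1 / 96.08 = 0.1259 m/day.
In each layer the seepage velocity is v_i = q/n_i, so the layer transit time is t_i = b_i·n_i / q:
  layer 1 (coarse sand): t_1 = 9.92 × 0.27 / 0.1259 = 21.27 d
  layer 2 (karst limestone): t_2 = 8.44 × 0.13 / 0.1259 = 8.712 d
  layer 3 (silty sand): t_3 = 10.7 × 0.14 / 0.1259 = 11.89 d
Total t = Σ t_i = 41.87 days.

41.9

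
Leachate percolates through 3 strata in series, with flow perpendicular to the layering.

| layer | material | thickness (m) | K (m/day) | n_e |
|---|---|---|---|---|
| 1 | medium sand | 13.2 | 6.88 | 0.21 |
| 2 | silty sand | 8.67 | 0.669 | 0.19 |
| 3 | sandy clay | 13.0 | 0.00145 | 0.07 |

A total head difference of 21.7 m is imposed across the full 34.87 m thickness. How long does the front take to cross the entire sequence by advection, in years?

With flow normal to the layers, continuity requires the same specific discharge q through every layer.
Σ(b_i/K_i) = 13.2/6.88 + 8.67/0.669 + 13.0/0.00145 = 8980 d.
q = Δh / Σ(b_i/K_i) = 21.7 / 8980 = 0.002416 m/day.
In each layer the seepage velocity is v_i = q/n_i, so the layer transit time is t_i = b_i·n_i / q:
  layer 1 (medium sand): t_1 = 13.2 × 0.21 / 0.002416 = 1147 d
  layer 2 (silty sand): t_2 = 8.67 × 0.19 / 0.002416 = 681.7 d
  layer 3 (sandy clay): t_3 = 13.0 × 0.07 / 0.002416 = 376.6 d
Total t = Σ t_i = 2205 days = 6.038 years.

6.04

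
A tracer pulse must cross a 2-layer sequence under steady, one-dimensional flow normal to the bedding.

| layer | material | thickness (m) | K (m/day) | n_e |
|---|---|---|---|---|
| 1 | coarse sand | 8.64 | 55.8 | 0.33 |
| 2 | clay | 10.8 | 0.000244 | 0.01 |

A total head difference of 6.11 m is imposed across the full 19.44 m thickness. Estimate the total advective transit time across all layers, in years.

With flow normal to the layers, continuity requires the same specific discharge q through every layer.
Σ(b_i/K_i) = 8.64/55.8 + 10.8/0.000244 = 44262 d.
q = Δh / Σ(b_i/K_i) = 6.11 / 44262 = 0.0001380 m/day.
In each layer the seepage velocity is v_i = q/n_i, so the layer transit time is t_i = b_i·n_i / q:
  layer 1 (coarse sand): t_1 = 8.64 × 0.33 / 0.0001380 = 20655 d
  layer 2 (clay): t_2 = 10.8 × 0.01 / 0.0001380 = 782.4 d
Total t = Σ t_i = 21437 days = 58.69 years.

58.7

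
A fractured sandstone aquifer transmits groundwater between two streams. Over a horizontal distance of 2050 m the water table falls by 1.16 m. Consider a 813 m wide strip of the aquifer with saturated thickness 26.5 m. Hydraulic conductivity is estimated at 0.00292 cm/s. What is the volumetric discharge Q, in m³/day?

30.8

Convert K: 0.00292 cm/s × 864 = 2.523 m/day.
Cross-sectional area A = 813 × 26.5 = 21544 m².
Hydraulic gradient i = Δh / L = 1.16 / 2050 = 0.0005659.
Darcy's law: Q = K · A · i = 2.523 × 21544 × 0.0005659 = 30.76 m³/day.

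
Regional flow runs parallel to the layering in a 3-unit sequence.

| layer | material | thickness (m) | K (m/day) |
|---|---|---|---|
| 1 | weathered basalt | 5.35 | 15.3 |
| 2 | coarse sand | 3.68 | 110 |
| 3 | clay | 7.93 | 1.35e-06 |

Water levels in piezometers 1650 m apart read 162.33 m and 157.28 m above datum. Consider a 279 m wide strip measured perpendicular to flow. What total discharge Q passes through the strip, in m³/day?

Flow is parallel to layering, so each bed carries its own Darcy discharge and the transmissivities add.
Σ(K_i·b_i) = 15.3×5.35 + 110×3.68 + 1.35e-06×7.93 = 486.7 m²/day.
Hydraulic gradient i = (162.33 − 157.28) / 1650 = 5.05 / 1650 = 0.003061.
Q = Σ(K_i·b_i) · W · i = 486.7 × 279 × 0.003061 = 415.6 m³/day.

416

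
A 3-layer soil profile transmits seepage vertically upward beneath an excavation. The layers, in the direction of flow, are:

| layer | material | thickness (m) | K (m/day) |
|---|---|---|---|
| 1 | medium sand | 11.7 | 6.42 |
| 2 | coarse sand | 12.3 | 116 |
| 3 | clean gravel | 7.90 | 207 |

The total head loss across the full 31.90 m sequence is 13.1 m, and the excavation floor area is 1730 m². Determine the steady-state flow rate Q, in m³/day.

11500

Flow is perpendicular to layering, so the layers act in series and the equivalent K is the thickness-weighted harmonic mean.
Total thickness L = 11.7 + 12.3 + 7.90 = 31.90 m.
Σ(b_i/K_i) = 11.7/6.42 + 12.3/116 + 7.90/207 = 1.967 d.
K_eq = L / Σ(b_i/K_i) = 31.90 / 1.967 = 16.22 m/day.
Q = K_eq · A · (Δh/L) = 16.22 × 1730 × (13.1/31.90) = 11524 m³/day.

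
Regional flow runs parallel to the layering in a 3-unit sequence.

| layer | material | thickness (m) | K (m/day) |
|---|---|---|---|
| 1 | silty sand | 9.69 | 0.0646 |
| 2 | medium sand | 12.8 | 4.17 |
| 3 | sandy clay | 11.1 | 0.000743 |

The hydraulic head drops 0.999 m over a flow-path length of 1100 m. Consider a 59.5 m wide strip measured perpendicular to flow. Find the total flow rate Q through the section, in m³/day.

2.92

Flow is parallel to layering, so each bed carries its own Darcy discharge and the transmissivities add.
Σ(K_i·b_i) = 0.0646×9.69 + 4.17×12.8 + 0.000743×11.1 = 54.01 m²/day.
Hydraulic gradient i = Δh / L = 0.999 / 1100 = 0.0009082.
Q = Σ(K_i·b_i) · W · i = 54.01 × 59.5 × 0.0009082 = 2.919 m³/day.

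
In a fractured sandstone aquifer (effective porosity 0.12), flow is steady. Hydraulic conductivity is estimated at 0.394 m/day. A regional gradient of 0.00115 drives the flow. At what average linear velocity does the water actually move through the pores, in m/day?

0.00378

Hydraulic gradient i = 0.00115.
Darcy flux q = K · i = 0.3940 × 0.001150 = 0.0004531 m/day.
Seepage velocity v = q / n_e = 0.0004531 / 0.12 = 0.003776 m/day.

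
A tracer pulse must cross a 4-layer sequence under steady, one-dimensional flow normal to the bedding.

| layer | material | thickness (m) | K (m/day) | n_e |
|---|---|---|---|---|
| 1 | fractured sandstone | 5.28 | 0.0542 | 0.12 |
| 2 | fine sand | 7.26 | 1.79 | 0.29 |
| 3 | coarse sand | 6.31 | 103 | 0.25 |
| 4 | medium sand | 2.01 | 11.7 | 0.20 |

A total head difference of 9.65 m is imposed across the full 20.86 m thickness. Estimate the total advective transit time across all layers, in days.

With flow normal to the layers, continuity requires the same specific discharge q through every layer.
Σ(b_i/K_i) = 5.28/0.0542 + 7.26/1.79 + 6.31/103 + 2.01/11.7 = 101.7 d.
q = Δh / Σ(b_i/K_i) = 9.65 / 101.7 = 0.09488 m/day.
In each layer the seepage velocity is v_i = q/n_i, so the layer transit time is t_i = b_i·n_i / q:
  layer 1 (fractured sandstone): t_1 = 5.28 × 0.12 / 0.09488 = 6.678 d
  layer 2 (fine sand): t_2 = 7.26 × 0.29 / 0.09488 = 22.19 d
  layer 3 (coarse sand): t_3 = 6.31 × 0.25 / 0.09488 = 16.63 d
  layer 4 (medium sand): t_4 = 2.01 × 0.20 / 0.09488 = 4.237 d
Total t = Σ t_i = 49.73 days.

49.7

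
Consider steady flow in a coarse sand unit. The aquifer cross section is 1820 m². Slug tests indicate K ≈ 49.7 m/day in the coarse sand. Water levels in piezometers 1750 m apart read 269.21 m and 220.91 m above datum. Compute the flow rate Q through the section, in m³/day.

Hydraulic gradient i = (269.21 − 220.91) / 1750 = 48.3 / 1750 = 0.02760.
Darcy's law: Q = K · A · i = 49.70 × 1820 × 0.02760 = 2497 m³/day.

2500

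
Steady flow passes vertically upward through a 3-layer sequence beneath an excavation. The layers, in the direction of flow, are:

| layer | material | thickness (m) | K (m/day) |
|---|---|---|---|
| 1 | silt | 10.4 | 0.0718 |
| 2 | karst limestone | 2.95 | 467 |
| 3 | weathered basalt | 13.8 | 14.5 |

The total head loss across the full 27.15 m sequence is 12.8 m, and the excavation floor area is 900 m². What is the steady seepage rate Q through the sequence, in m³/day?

Flow is perpendicular to layering, so the layers act in series and the equivalent K is the thickness-weighted harmonic mean.
Total thickness L = 10.4 + 2.95 + 13.8 = 27.15 m.
Σ(b_i/K_i) = 10.4/0.0718 + 2.95/467 + 13.8/14.5 = 145.8 d.
K_eq = L / Σ(b_i/K_i) = 27.15 / 145.8 = 0.1862 m/day.
Q = K_eq · A · (Δh/L) = 0.1862 × 900 × (12.8/27.15) = 79.01 m³/day.

79.0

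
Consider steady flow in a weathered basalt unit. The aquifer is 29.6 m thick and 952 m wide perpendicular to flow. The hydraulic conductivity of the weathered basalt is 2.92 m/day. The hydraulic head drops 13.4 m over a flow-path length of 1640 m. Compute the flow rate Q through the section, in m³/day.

672

Cross-sectional area A = 952 × 29.6 = 28179 m².
Hydraulic gradient i = Δh / L = 13.4 / 1640 = 0.008171.
Darcy's law: Q = K · A · i = 2.920 × 28179 × 0.008171 = 672.3 m³/day.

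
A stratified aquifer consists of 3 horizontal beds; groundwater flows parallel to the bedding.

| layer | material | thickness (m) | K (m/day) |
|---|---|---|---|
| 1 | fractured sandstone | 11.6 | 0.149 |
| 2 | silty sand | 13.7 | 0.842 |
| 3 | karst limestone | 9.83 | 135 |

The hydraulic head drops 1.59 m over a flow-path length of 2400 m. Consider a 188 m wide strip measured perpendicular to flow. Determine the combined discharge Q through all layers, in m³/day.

Flow is parallel to layering, so each bed carries its own Darcy discharge and the transmissivities add.
Σ(K_i·b_i) = 0.149×11.6 + 0.842×13.7 + 135×9.83 = 1340 m²/day.
Hydraulic gradient i = Δh / L = 1.59 / 2400 = 0.0006625.
Q = Σ(K_i·b_i) · W · i = 1340 × 188 × 0.0006625 = 166.9 m³/day.

167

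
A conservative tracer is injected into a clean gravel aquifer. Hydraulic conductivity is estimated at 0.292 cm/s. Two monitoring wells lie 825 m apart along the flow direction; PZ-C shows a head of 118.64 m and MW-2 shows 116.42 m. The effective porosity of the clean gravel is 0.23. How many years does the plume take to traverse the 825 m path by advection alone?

Convert K: 0.292 cm/s × 864 = 252.3 m/day.
Hydraulic gradient i = (118.64 − 116.42) / 825 = 2.22 / 825 = 0.002691.
Darcy flux q = K · i = 252.3 × 0.002691 = 0.6789 m/day.
Seepage velocity v = q / n_e = 0.6789 / 0.23 = 2.952 m/day.
Travel time t = L / v = 825 / 2.952 = 279.5 days = 0.7652 years.

0.765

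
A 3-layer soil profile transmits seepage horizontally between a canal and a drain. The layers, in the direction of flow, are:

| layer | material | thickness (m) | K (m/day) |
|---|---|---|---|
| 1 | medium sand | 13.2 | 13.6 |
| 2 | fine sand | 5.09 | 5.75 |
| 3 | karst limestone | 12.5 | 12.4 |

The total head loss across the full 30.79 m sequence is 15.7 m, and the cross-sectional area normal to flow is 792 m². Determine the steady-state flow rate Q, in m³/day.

Flow is perpendicular to layering, so the layers act in series and the equivalent K is the thickness-weighted harmonic mean.
Total thickness L = 13.2 + 5.09 + 12.5 = 30.79 m.
Σ(b_i/K_i) = 13.2/13.6 + 5.09/5.75 + 12.5/12.4 = 2.864 d.
K_eq = L / Σ(b_i/K_i) = 30.79 / 2.864 = 10.75 m/day.
Q = K_eq · A · (Δh/L) = 10.75 × 792 × (15.7/30.79) = 4342 m³/day.

4340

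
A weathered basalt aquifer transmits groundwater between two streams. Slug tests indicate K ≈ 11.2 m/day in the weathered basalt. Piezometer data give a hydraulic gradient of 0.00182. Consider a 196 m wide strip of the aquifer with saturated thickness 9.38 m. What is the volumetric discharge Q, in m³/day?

Cross-sectional area A = 196 × 9.38 = 1838 m².
Hydraulic gradient i = 0.00182.
Darcy's law: Q = K · A · i = 11.20 × 1838 × 0.001820 = 37.48 m³/day.

37.5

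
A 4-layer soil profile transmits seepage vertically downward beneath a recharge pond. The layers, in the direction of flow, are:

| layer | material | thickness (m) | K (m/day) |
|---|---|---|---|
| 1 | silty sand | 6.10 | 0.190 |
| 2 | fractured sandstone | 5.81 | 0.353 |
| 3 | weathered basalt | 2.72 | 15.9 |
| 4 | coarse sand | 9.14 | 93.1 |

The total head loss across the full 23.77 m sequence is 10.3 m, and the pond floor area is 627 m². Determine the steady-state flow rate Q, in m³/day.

Flow is perpendicular to layering, so the layers act in series and the equivalent K is the thickness-weighted harmonic mean.
Total thickness L = 6.10 + 5.81 + 2.72 + 9.14 = 23.77 m.
Σ(b_i/K_i) = 6.10/0.190 + 5.81/0.353 + 2.72/15.9 + 9.14/93.1 = 48.83 d.
K_eq = L / Σ(b_i/K_i) = 23.77 / 48.83 = 0.4868 m/day.
Q = K_eq · A · (Δh/L) = 0.4868 × 627 × (10.3/23.77) = 132.2 m³/day.

132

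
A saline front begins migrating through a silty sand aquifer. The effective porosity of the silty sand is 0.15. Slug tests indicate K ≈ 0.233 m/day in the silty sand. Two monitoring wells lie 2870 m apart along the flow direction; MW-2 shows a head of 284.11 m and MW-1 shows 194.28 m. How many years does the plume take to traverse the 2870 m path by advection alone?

Hydraulic gradient i = (284.11 − 194.28) / 2870 = 89.83 / 2870 = 0.03130.
Darcy flux q = K · i = 0.2330 × 0.03130 = 0.007293 m/day.
Seepage velocity v = q / n_e = 0.007293 / 0.15 = 0.04862 m/day.
Travel time t = L / v = 2870 / 0.04862 = 59031 days = 161.6 years.

162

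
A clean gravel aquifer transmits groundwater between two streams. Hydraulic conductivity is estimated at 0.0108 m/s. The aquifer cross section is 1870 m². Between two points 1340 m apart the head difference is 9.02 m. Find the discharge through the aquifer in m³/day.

11700

Convert K: 0.0108 m/s × 86400 = 933.1 m/day.
Hydraulic gradient i = Δh / L = 9.02 / 1340 = 0.006731.
Darcy's law: Q = K · A · i = 933.1 × 1870 × 0.006731 = 11746 m³/day.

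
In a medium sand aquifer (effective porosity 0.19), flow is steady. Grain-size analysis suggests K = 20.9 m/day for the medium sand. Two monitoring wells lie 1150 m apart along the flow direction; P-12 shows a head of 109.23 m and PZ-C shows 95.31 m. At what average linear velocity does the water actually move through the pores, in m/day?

1.33

Hydraulic gradient i = (109.23 − 95.31) / 1150 = 13.92 / 1150 = 0.01210.
Darcy flux q = K · i = 20.90 × 0.01210 = 0.2530 m/day.
Seepage velocity v = q / n_e = 0.2530 / 0.19 = 1.331 m/day.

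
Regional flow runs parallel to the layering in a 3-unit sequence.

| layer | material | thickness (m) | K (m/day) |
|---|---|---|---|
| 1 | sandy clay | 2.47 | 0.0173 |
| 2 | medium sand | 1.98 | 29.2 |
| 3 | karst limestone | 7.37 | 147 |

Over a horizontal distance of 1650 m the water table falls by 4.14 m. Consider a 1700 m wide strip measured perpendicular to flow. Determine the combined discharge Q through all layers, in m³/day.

Flow is parallel to layering, so each bed carries its own Darcy discharge and the transmissivities add.
Σ(K_i·b_i) = 0.0173×2.47 + 29.2×1.98 + 147×7.37 = 1141 m²/day.
Hydraulic gradient i = Δh / L = 4.14 / 1650 = 0.002509.
Q = Σ(K_i·b_i) · W · i = 1141 × 1700 × 0.002509 = 4868 m³/day.

4870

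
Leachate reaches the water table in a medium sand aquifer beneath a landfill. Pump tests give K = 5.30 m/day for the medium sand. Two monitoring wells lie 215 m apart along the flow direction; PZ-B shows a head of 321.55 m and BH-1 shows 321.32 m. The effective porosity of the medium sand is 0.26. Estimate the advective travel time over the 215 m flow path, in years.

Hydraulic gradient i = (321.55 − 321.32) / 215 = 0.23 / 215 = 0.001070.
Darcy flux q = K · i = 5.300 × 0.001070 = 0.005670 m/day.
Seepage velocity v = q / n_e = 0.005670 / 0.26 = 0.02181 m/day.
Travel time t = L / v = 215 / 0.02181 = 9859 days = 26.99 years.

27.0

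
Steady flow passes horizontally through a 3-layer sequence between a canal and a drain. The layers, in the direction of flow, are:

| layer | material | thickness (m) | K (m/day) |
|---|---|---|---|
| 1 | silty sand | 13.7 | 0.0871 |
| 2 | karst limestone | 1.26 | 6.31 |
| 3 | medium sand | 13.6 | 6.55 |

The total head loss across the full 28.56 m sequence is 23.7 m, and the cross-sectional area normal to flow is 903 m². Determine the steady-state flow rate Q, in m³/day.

Flow is perpendicular to layering, so the layers act in series and the equivalent K is the thickness-weighted harmonic mean.
Total thickness L = 13.7 + 1.26 + 13.6 = 28.56 m.
Σ(b_i/K_i) = 13.7/0.0871 + 1.26/6.31 + 13.6/6.55 = 159.6 d.
K_eq = L / Σ(b_i/K_i) = 28.56 / 159.6 = 0.1790 m/day.
Q = K_eq · A · (Δh/L) = 0.1790 × 903 × (23.7/28.56) = 134.1 m³/day.

134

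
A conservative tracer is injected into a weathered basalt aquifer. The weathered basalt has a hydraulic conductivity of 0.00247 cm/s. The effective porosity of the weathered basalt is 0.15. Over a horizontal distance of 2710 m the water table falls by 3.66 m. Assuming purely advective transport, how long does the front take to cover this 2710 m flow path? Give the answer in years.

Convert K: 0.00247 cm/s × 864 = 2.134 m/day.
Hydraulic gradient i = Δh / L = 3.66 / 2710 = 0.001351.
Darcy flux q = K · i = 2.134 × 0.001351 = 0.002882 m/day.
Seepage velocity v = q / n_e = 0.002882 / 0.15 = 0.01921 m/day.
Travel time t = L / v = 2710 / 0.01921 = 1.410e+05 days = 386.1 years.

386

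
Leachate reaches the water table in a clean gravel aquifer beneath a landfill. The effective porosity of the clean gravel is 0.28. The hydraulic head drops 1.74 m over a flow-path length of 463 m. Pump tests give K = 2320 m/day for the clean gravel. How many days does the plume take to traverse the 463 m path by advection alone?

14.9

Hydraulic gradient i = Δh / L = 1.74 / 463 = 0.003758.
Darcy flux q = K · i = 2320 × 0.003758 = 8.719 m/day.
Seepage velocity v = q / n_e = 8.719 / 0.28 = 31.14 m/day.
Travel time t = L / v = 463 / 31.14 = 14.87 days.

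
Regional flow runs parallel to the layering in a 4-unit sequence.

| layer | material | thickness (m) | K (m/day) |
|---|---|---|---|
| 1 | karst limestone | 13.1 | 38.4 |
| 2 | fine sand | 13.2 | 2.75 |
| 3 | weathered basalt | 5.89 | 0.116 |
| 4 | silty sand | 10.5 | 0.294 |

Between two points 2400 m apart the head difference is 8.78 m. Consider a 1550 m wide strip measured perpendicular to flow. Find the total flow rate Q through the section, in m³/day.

Flow is parallel to layering, so each bed carries its own Darcy discharge and the transmissivities add.
Σ(K_i·b_i) = 38.4×13.1 + 2.75×13.2 + 0.116×5.89 + 0.294×10.5 = 543.1 m²/day.
Hydraulic gradient i = Δh / L = 8.78 / 2400 = 0.003658.
Q = Σ(K_i·b_i) · W · i = 543.1 × 1550 × 0.003658 = 3080 m³/day.

3080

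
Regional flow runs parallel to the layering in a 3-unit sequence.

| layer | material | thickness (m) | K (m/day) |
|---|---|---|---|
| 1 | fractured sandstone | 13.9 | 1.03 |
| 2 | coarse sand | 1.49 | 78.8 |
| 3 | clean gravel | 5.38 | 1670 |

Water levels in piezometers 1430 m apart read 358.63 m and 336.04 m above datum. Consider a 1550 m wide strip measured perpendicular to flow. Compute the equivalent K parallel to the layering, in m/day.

Flow is parallel to layering, so each bed carries its own Darcy discharge and the transmissivities add.
Σ(K_i·b_i) = 1.03×13.9 + 78.8×1.49 + 1670×5.38 = 9116 m²/day.
Total thickness b = 20.77 m, so K_eq = Σ(K_i·b_i)/b = 438.9 m/day.

439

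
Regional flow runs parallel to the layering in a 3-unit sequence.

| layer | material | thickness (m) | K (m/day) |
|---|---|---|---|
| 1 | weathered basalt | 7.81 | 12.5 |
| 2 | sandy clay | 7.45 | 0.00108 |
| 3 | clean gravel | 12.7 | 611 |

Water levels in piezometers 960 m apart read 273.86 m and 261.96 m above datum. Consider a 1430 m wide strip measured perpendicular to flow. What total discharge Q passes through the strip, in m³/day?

139000

Flow is parallel to layering, so each bed carries its own Darcy discharge and the transmissivities add.
Σ(K_i·b_i) = 12.5×7.81 + 0.00108×7.45 + 611×12.7 = 7857 m²/day.
Hydraulic gradient i = (273.86 − 261.96) / 960 = 11.9 / 960 = 0.01240.
Q = Σ(K_i·b_i) · W · i = 7857 × 1430 × 0.01240 = 1.393e+05 m³/day.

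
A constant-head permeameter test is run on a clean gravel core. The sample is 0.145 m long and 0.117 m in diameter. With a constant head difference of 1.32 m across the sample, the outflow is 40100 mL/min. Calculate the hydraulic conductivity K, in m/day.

Cross-sectional area A = π·(d/2)² = π × (0.117/2)² = 0.01075 m².
Convert discharge: 40100 mL/min = 0.0006683 m³/s.
Darcy's law rearranged: K = Q·L / (A·Δh) = 0.0006683 × 0.145 / (0.01075 × 1.32) = 0.006829 m/s = 590.0 m/day.

590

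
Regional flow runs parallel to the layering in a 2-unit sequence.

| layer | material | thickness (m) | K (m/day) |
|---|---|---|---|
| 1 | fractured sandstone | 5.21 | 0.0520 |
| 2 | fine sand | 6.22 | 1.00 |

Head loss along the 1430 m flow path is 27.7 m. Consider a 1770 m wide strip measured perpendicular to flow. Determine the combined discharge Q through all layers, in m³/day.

223

Flow is parallel to layering, so each bed carries its own Darcy discharge and the transmissivities add.
Σ(K_i·b_i) = 0.0520×5.21 + 1.00×6.22 = 6.491 m²/day.
Hydraulic gradient i = Δh / L = 27.7 / 1430 = 0.01937.
Q = Σ(K_i·b_i) · W · i = 6.491 × 1770 × 0.01937 = 222.5 m³/day.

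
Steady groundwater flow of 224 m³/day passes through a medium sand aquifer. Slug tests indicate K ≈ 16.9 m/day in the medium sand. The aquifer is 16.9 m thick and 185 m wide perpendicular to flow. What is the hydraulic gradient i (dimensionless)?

Cross-sectional area A = 185 × 16.9 = 3126 m².
From Q = K·A·i, i = Q / (K·A) = 224 / (16.90 × 3126) = 0.004239.

0.00424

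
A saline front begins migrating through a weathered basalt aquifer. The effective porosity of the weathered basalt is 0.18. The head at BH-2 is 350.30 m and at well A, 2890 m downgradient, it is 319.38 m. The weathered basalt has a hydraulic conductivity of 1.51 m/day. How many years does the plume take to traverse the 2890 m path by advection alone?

Hydraulic gradient i = (350.30 − 319.38) / 2890 = 30.92 / 2890 = 0.01070.
Darcy flux q = K · i = 1.510 × 0.01070 = 0.01616 m/day.
Seepage velocity v = q / n_e = 0.01616 / 0.18 = 0.08975 m/day.
Travel time t = L / v = 2890 / 0.08975 = 32200 days = 88.16 years.

88.2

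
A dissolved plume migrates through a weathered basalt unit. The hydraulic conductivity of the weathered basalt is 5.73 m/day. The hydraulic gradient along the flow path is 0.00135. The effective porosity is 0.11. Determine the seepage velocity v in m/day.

0.0703

Hydraulic gradient i = 0.00135.
Darcy flux q = K · i = 5.730 × 0.001350 = 0.007736 m/day.
Seepage velocity v = q / n_e = 0.007736 / 0.11 = 0.07032 m/day.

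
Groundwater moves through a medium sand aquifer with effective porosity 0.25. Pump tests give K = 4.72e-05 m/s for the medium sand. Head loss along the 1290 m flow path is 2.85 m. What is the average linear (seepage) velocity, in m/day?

0.0360

Convert K: 4.72e-05 m/s × 86400 = 4.078 m/day.
Hydraulic gradient i = Δh / L = 2.85 / 1290 = 0.002209.
Darcy flux q = K · i = 4.078 × 0.002209 = 0.009010 m/day.
Seepage velocity v = q / n_e = 0.009010 / 0.25 = 0.03604 m/day.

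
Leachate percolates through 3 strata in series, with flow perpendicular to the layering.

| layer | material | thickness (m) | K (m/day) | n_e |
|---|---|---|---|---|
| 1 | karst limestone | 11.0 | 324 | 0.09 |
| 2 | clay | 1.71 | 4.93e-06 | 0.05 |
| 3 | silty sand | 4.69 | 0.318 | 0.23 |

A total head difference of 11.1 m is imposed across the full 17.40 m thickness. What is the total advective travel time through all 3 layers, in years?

With flow normal to the layers, continuity requires the same specific discharge q through every layer.
Σ(b_i/K_i) = 11.0/324 + 1.71/4.93e-06 + 4.69/0.318 = 3.469e+05 d.
q = Δh / Σ(b_i/K_i) = 11.1 / 3.469e+05 = 3.200e-05 m/day.
In each layer the seepage velocity is v_i = q/n_i, so the layer transit time is t_i = b_i·n_i / q:
  layer 1 (karst limestone): t_1 = 11.0 × 0.09 / 3.200e-05 = 30937 d
  layer 2 (clay): t_2 = 1.71 × 0.05 / 3.200e-05 = 2672 d
  layer 3 (silty sand): t_3 = 4.69 × 0.23 / 3.200e-05 = 33709 d
Total t = Σ t_i = 67318 days = 184.3 years.

184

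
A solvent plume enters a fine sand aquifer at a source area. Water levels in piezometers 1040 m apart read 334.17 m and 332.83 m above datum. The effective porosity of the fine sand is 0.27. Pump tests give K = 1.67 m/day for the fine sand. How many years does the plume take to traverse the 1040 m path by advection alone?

357

Hydraulic gradient i = (334.17 − 332.83) / 1040 = 1.34 / 1040 = 0.001288.
Darcy flux q = K · i = 1.670 × 0.001288 = 0.002152 m/day.
Seepage velocity v = q / n_e = 0.002152 / 0.27 = 0.007969 m/day.
Travel time t = L / v = 1040 / 0.007969 = 1.305e+05 days = 357.3 years.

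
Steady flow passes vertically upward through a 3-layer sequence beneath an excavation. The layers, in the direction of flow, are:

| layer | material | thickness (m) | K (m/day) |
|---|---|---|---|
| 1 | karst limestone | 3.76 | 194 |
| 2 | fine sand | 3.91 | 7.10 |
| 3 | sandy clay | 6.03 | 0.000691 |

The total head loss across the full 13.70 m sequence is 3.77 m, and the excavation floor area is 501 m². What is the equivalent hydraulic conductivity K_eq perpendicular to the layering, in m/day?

0.00157

Flow is perpendicular to layering, so the layers act in series and the equivalent K is the thickness-weighted harmonic mean.
Total thickness L = 3.76 + 3.91 + 6.03 = 13.70 m.
Σ(b_i/K_i) = 3.76/194 + 3.91/7.10 + 6.03/0.000691 = 8727 d.
K_eq = L / Σ(b_i/K_i) = 13.70 / 8727 = 0.001570 m/day.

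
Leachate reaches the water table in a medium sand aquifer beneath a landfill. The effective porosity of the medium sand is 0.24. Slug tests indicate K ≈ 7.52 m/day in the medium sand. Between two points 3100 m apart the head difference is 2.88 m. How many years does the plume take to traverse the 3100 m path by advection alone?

292

Hydraulic gradient i = Δh / L = 2.88 / 3100 = 0.0009290.
Darcy flux q = K · i = 7.520 × 0.0009290 = 0.006986 m/day.
Seepage velocity v = q / n_e = 0.006986 / 0.24 = 0.02911 m/day.
Travel time t = L / v = 3100 / 0.02911 = 1.065e+05 days = 291.6 years.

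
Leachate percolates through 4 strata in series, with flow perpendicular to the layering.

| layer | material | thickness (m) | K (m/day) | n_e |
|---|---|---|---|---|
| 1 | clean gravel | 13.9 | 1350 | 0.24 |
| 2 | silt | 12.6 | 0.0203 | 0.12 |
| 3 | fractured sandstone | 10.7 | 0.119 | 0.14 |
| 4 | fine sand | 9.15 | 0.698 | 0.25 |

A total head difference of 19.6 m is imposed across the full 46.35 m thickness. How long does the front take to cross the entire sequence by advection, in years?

0.873

With flow normal to the layers, continuity requires the same specific discharge q through every layer.
Σ(b_i/K_i) = 13.9/1350 + 12.6/0.0203 + 10.7/0.119 + 9.15/0.698 = 723.7 d.
q = Δh / Σ(b_i/K_i) = 19.6 / 723.7 = 0.02708 m/day.
In each layer the seepage velocity is v_i = q/n_i, so the layer transit time is t_i = b_i·n_i / q:
  layer 1 (clean gravel): t_1 = 13.9 × 0.24 / 0.02708 = 123.2 d
  layer 2 (silt): t_2 = 12.6 × 0.12 / 0.02708 = 55.83 d
  layer 3 (fractured sandstone): t_3 = 10.7 × 0.14 / 0.02708 = 55.31 d
  layer 4 (fine sand): t_4 = 9.15 × 0.25 / 0.02708 = 84.47 d
Total t = Σ t_i = 318.8 days = 0.8728 years.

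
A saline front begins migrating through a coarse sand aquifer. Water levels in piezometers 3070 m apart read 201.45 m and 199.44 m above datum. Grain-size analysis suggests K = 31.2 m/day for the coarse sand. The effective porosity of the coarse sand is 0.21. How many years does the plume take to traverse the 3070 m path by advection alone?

86.4

Hydraulic gradient i = (201.45 − 199.44) / 3070 = 2.01 / 3070 = 0.0006547.
Darcy flux q = K · i = 31.20 × 0.0006547 = 0.02043 m/day.
Seepage velocity v = q / n_e = 0.02043 / 0.21 = 0.09727 m/day.
Travel time t = L / v = 3070 / 0.09727 = 31561 days = 86.41 years.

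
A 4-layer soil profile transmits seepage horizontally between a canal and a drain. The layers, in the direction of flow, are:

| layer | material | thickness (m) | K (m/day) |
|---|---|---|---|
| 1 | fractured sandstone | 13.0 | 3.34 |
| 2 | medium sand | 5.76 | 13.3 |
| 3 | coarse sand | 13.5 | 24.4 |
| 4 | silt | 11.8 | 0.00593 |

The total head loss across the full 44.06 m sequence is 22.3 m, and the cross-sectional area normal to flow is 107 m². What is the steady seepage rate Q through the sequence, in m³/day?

Flow is perpendicular to layering, so the layers act in series and the equivalent K is the thickness-weighted harmonic mean.
Total thickness L = 13.0 + 5.76 + 13.5 + 11.8 = 44.06 m.
Σ(b_i/K_i) = 13.0/3.34 + 5.76/13.3 + 13.5/24.4 + 11.8/0.00593 = 1995 d.
K_eq = L / Σ(b_i/K_i) = 44.06 / 1995 = 0.02209 m/day.
Q = K_eq · A · (Δh/L) = 0.02209 × 107 × (22.3/44.06) = 1.196 m³/day.

1.20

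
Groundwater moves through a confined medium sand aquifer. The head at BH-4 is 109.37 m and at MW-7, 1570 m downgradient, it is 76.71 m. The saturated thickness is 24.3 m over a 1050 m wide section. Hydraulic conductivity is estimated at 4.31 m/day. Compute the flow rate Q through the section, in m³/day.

2290

Cross-sectional area A = 1050 × 24.3 = 25515 m².
Hydraulic gradient i = (109.37 − 76.71) / 1570 = 32.66 / 1570 = 0.02080.
Darcy's law: Q = K · A · i = 4.310 × 25515 × 0.02080 = 2288 m³/day.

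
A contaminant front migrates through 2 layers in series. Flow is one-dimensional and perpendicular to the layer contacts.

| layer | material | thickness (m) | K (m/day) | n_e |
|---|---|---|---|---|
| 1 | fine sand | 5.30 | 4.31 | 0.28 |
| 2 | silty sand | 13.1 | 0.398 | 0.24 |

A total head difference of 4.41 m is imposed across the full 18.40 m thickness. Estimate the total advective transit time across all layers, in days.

35.8

With flow normal to the layers, continuity requires the same specific discharge q through every layer.
Σ(b_i/K_i) = 5.30/4.31 + 13.1/0.398 = 34.14 d.
q = Δh / Σ(b_i/K_i) = 4.41 / 34.14 = 0.1292 m/day.
In each layer the seepage velocity is v_i = q/n_i, so the layer transit time is t_i = b_i·n_i / q:
  layer 1 (fine sand): t_1 = 5.30 × 0.28 / 0.1292 = 11.49 d
  layer 2 (silty sand): t_2 = 13.1 × 0.24 / 0.1292 = 24.34 d
Total t = Σ t_i = 35.83 days.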